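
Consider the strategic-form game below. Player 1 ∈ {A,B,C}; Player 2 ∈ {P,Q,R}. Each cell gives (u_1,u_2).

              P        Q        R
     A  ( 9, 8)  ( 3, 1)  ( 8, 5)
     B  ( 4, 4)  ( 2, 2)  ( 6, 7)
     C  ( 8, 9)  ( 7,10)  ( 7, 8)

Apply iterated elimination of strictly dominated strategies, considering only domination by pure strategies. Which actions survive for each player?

IESDS → P1:{A,C} P2:{P,Q}

P1 drop B (A beats it: P:9>4 Q:3>2 R:8>6)
P2 drop R (P beats it: A:8>5 C:9>8)
P1→{A,C} P2→{P,Q}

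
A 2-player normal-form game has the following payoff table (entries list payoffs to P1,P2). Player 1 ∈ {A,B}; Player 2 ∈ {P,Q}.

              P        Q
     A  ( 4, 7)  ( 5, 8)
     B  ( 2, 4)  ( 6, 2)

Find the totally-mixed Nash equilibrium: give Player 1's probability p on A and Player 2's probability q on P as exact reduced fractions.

(p,q) = (2/3, 1/3)

P1 indiff ⇒ q·4+(1-q)·5 = q·2+(1-q)·6 ⇒ q(2) = (1-q)(1) ⇒ q = 1/3
P2 indiff ⇒ p·7+(1-p)·4 = p·8+(1-p)·2 ⇒ p(-1) = (1-p)(-2) ⇒ p = 2/3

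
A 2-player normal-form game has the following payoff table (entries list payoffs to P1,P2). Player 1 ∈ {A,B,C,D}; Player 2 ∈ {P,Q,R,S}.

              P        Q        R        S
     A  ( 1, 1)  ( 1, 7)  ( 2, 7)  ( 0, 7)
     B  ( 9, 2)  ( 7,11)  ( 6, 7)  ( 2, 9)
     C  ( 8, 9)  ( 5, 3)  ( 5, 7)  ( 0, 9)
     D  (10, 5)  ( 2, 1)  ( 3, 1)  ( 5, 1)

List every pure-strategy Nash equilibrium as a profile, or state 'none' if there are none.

NE set: (B,Q), (D,P)

(A,P): not NE [P1→D gives 10>1; P2→S gives 7>1]
(A,Q): not NE [P1→B gives 7>1]
(A,R): not NE [P1→B gives 6>2]
(A,S): not NE [P1→D gives 5>0]
(B,P): not NE [P1→D gives 10>9; P2→Q gives 11>2]
(B,Q): NE
(B,R): not NE [P2→Q gives 11>7]
(B,S): not NE [P1→D gives 5>2; P2→Q gives 11>9]
(C,P): not NE [P1→D gives 10>8]
(C,Q): not NE [P1→B gives 7>5; P2→S gives 9>3]
(C,R): not NE [P1→B gives 6>5; P2→S gives 9>7]
(C,S): not NE [P1→D gives 5>0]
(D,P): NE
(D,Q): not NE [P1→B gives 7>2; P2→P gives 5>1]
(D,R): not NE [P1→B gives 6>3; P2→P gives 5>1]
(D,S): not NE [P2→P gives 5>1]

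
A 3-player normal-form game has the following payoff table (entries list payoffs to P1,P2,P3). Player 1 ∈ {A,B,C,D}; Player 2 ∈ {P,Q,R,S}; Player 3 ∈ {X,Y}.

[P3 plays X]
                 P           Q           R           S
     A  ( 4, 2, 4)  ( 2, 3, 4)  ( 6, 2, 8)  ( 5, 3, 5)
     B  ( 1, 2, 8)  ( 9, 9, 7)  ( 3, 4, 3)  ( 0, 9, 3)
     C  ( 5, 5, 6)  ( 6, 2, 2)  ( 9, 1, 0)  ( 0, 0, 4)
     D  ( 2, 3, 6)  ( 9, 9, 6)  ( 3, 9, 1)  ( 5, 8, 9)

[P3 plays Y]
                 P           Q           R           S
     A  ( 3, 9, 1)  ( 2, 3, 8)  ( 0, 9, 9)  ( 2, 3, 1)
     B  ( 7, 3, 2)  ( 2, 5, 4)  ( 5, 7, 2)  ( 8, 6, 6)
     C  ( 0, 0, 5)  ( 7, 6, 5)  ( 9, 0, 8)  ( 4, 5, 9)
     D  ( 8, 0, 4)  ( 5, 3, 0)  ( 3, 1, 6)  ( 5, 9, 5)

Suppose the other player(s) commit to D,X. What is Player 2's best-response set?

BR_2 = {Q,R}

u_2(P vs D,X) = 3
u_2(Q vs D,X) = 9
u_2(R vs D,X) = 9
u_2(S vs D,X) = 8
max payoff 9 at {Q,R}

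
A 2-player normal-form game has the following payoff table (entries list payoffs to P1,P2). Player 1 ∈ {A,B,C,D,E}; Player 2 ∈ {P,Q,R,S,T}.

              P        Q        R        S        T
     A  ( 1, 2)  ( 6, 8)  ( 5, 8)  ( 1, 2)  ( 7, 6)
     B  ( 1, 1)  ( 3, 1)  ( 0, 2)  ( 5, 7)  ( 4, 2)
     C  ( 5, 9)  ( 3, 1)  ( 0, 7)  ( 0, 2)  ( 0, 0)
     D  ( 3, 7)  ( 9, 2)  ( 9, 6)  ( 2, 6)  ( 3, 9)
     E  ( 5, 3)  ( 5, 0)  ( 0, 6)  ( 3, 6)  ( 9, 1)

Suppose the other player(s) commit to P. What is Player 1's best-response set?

argmax u_1 = {C,E}

u_1(A vs P) = 1
u_1(B vs P) = 1
u_1(C vs P) = 5
u_1(D vs P) = 3
u_1(E vs P) = 5
max payoff 5 at {C,E}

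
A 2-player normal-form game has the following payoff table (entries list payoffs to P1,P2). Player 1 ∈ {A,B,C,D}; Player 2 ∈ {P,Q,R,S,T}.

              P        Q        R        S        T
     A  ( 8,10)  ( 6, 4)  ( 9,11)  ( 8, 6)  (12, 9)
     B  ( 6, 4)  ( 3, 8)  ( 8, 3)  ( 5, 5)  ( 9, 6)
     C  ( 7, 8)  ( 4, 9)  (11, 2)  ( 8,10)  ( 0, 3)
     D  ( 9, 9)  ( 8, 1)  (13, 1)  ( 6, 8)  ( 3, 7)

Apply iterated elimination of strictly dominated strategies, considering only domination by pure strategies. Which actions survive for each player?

P1 drop B (A beats it: P:8>6 Q:6>3 R:9>8 S:8>5 T:12>9)
P2 drop Q (S beats it: A:6>4 C:10>9 D:8>1)
P2 drop T (P beats it: A:10>9 C:8>3 D:9>7)
P1→{A,C,D} P2→{P,R,S}

Survivors P1:{A,C,D} P2:{P,R,S}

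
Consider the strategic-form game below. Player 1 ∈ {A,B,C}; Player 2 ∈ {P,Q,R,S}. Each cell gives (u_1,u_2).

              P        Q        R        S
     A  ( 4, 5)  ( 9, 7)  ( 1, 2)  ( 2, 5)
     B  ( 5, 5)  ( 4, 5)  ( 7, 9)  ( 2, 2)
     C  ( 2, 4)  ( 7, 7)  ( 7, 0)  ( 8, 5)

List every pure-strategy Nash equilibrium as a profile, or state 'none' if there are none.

(A,P): not NE [P1→B gives 5>4; P2→Q gives 7>5]
(A,Q): NE
(A,R): not NE [P1→C gives 7>1; P2→Q gives 7>2]
(A,S): not NE [P1→C gives 8>2; P2→Q gives 7>5]
(B,P): not NE [P2→R gives 9>5]
(B,Q): not NE [P1→A gives 9>4; P2→R gives 9>5]
(B,R): NE
(B,S): not NE [P1→C gives 8>2; P2→R gives 9>2]
(C,P): not NE [P1→B gives 5>2; P2→Q gives 7>4]
(C,Q): not NE [P1→A gives 9>7]
(C,R): not NE [P2→Q gives 7>0]
(C,S): not NE [P2→Q gives 7>5]

Nash profiles: (A,Q), (B,R)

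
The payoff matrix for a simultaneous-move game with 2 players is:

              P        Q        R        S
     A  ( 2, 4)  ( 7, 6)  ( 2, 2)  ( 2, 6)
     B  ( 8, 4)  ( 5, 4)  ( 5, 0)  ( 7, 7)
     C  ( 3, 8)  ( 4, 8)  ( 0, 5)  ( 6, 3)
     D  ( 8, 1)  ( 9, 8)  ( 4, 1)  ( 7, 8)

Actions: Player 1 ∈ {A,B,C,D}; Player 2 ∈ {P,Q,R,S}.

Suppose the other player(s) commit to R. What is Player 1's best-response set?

u_1(A vs R) = 2
u_1(B vs R) = 5
u_1(C vs R) = 0
u_1(D vs R) = 4
max payoff 5 at {B}

P1 best: {B}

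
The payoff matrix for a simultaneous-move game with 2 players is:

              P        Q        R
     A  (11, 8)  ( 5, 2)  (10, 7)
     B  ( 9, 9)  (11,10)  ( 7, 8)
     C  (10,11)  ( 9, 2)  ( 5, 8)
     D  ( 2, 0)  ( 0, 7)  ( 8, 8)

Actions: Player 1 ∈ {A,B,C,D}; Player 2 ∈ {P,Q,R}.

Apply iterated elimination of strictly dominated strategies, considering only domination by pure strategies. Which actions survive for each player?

P1 drop D (A beats it: P:11>2 Q:5>0 R:10>8)
P2 drop R (P beats it: A:8>7 B:9>8 C:11>8)
P1→{A,B,C} P2→{P,Q}

IESDS → P1:{A,B,C} P2:{P,Q}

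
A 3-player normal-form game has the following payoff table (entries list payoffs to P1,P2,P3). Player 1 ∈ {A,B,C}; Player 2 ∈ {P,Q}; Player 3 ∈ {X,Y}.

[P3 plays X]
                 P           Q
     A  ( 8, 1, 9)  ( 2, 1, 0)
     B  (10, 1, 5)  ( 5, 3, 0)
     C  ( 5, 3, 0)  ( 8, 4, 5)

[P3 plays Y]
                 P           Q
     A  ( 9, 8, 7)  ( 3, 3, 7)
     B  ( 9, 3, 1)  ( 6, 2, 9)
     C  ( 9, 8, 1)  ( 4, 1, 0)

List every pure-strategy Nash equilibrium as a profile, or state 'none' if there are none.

(A,P,X): not NE [P1→B gives 10>8]
(A,P,Y): not NE [P3→X gives 9>7]
(A,Q,X): not NE [P1→C gives 8>2; P3→Y gives 7>0]
(A,Q,Y): not NE [P1→B gives 6>3; P2→P gives 8>3]
(B,P,X): not NE [P2→Q gives 3>1]
(B,P,Y): not NE [P3→X gives 5>1]
(B,Q,X): not NE [P1→C gives 8>5; P3→Y gives 9>0]
(B,Q,Y): not NE [P2→P gives 3>2]
(C,P,X): not NE [P1→B gives 10>5; P2→Q gives 4>3; P3→Y gives 1>0]
(C,P,Y): NE
(C,Q,X): NE
(C,Q,Y): not NE [P1→B gives 6>4; P2→P gives 8>1; P3→X gives 5>0]

PSNE = {(C,P,Y), (C,Q,X)}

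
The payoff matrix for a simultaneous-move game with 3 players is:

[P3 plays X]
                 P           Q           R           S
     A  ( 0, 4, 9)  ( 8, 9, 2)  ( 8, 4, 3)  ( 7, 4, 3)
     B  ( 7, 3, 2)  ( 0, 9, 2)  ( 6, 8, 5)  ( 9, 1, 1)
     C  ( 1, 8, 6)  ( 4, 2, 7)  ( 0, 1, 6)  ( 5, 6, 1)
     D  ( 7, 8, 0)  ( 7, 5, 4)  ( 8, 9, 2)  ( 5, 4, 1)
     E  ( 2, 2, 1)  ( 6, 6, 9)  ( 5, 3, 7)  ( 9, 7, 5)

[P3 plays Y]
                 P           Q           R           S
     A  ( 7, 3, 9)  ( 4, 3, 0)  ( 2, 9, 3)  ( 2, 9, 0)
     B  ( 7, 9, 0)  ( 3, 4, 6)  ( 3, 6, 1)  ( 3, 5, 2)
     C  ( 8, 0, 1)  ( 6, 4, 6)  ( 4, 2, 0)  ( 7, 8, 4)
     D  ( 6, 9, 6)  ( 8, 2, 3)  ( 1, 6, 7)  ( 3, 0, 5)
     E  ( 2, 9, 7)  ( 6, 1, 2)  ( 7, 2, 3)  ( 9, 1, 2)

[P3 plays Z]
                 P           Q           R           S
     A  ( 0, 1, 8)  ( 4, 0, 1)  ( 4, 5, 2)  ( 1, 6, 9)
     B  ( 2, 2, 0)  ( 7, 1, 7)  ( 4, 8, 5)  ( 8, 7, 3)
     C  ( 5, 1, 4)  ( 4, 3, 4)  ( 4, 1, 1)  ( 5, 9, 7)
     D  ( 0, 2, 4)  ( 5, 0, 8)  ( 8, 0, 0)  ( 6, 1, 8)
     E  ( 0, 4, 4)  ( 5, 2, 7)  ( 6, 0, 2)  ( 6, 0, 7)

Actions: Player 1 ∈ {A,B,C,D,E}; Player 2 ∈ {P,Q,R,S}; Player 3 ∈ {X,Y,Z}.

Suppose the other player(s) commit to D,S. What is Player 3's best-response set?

u_3(X vs D,S) = 1
u_3(Y vs D,S) = 5
u_3(Z vs D,S) = 8
max payoff 8 at {Z}

P3 best: {Z}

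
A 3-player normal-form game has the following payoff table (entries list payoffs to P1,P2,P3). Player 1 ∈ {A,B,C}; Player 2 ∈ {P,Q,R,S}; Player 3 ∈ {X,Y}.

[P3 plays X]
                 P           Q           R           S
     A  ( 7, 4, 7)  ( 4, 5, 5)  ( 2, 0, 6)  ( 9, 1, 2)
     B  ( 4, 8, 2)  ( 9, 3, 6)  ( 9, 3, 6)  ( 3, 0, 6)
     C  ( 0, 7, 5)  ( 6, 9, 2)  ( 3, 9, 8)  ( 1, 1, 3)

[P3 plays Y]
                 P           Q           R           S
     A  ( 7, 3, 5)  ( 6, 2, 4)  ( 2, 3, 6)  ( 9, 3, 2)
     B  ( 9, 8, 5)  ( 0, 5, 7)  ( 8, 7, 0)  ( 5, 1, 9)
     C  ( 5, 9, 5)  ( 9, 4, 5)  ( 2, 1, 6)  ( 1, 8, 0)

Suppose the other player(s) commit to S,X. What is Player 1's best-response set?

P1 best: {A}

u_1(A vs S,X) = 9
u_1(B vs S,X) = 3
u_1(C vs S,X) = 1
max payoff 9 at {A}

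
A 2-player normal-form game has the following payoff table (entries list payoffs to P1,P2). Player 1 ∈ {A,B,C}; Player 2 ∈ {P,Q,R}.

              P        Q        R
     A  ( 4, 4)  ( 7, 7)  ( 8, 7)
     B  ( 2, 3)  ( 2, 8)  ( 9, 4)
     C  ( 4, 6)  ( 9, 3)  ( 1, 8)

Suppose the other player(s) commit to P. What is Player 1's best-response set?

u_1(A vs P) = 4
u_1(B vs P) = 2
u_1(C vs P) = 4
max payoff 4 at {A,C}

P1 best: {A,C}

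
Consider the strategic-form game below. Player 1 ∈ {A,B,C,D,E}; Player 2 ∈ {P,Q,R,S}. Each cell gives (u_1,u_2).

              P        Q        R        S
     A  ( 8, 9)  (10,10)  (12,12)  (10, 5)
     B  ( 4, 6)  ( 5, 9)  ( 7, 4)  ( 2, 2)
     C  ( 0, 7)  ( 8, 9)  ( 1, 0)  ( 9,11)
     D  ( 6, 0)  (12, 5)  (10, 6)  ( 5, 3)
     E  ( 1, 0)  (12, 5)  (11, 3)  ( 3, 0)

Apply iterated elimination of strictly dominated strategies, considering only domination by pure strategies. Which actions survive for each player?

P1 drop B (A beats it: P:8>4 Q:10>5 R:12>7 S:10>2)
P1 drop C (A beats it: P:8>0 Q:10>8 R:12>1 S:10>9)
P2 drop P (Q beats it: A:10>9 D:5>0 E:5>0)
P2 drop S (Q beats it: A:10>5 D:5>3 E:5>0)
P1→{A,D,E} P2→{Q,R}

Remaining: P1:{A,D,E} P2:{Q,R}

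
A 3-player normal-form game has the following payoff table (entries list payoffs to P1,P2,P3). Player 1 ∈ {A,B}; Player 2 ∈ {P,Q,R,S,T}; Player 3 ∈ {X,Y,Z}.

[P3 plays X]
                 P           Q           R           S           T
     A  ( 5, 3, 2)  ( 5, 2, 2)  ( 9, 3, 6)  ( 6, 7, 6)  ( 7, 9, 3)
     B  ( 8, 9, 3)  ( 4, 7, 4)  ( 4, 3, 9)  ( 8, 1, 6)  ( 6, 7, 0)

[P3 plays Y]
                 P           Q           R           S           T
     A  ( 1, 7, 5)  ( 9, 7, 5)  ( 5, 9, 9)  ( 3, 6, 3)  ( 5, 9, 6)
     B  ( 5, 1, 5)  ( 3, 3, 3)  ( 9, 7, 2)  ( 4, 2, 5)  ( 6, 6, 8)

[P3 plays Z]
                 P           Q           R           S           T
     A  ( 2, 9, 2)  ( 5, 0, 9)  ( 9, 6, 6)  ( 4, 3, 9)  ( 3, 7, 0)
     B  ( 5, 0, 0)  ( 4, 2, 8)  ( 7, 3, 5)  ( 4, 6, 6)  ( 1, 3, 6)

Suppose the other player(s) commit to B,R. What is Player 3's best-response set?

BR_3 = {X}

u_3(X vs B,R) = 9
u_3(Y vs B,R) = 2
u_3(Z vs B,R) = 5
max payoff 9 at {X}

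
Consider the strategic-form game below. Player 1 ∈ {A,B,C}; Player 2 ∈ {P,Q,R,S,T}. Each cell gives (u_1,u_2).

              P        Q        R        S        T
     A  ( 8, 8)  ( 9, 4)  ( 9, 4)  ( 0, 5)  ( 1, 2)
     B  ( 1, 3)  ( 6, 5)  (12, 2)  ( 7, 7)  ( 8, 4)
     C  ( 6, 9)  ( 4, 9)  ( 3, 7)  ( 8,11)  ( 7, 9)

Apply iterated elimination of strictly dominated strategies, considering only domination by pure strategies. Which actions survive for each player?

P2 drop Q (S beats it: A:5>4 B:7>5 C:11>9)
P2 drop R (P beats it: A:8>4 B:3>2 C:9>7)
P2 drop T (S beats it: A:5>2 B:7>4 C:11>9)
P1 drop B (C beats it: P:6>1 S:8>7)
P1→{A,C} P2→{P,S}

Remaining: P1:{A,C} P2:{P,S}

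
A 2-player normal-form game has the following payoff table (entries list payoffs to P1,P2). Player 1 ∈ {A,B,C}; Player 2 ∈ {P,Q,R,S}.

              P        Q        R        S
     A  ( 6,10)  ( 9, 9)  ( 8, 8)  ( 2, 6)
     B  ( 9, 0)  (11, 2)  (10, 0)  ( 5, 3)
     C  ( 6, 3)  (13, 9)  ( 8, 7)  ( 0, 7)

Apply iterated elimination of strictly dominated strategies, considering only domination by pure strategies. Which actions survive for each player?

Remaining: P1:{B,C} P2:{Q,S}

P1 drop A (B beats it: P:9>6 Q:11>9 R:10>8 S:5>2)
P2 drop P (Q beats it: B:2>0 C:9>3)
P2 drop R (Q beats it: B:2>0 C:9>7)
P1→{B,C} P2→{Q,S}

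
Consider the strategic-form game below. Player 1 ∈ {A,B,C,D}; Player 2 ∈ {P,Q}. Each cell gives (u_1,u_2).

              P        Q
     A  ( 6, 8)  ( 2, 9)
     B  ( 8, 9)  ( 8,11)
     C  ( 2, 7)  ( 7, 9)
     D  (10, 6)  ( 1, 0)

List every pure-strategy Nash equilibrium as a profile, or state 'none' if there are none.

(A,P): not NE [P1→D gives 10>6; P2→Q gives 9>8]
(A,Q): not NE [P1→B gives 8>2]
(B,P): not NE [P1→D gives 10>8; P2→Q gives 11>9]
(B,Q): NE
(C,P): not NE [P1→D gives 10>2; P2→Q gives 9>7]
(C,Q): not NE [P1→B gives 8>7]
(D,P): NE
(D,Q): not NE [P1→B gives 8>1; P2→P gives 6>0]

NE set: (B,Q), (D,P)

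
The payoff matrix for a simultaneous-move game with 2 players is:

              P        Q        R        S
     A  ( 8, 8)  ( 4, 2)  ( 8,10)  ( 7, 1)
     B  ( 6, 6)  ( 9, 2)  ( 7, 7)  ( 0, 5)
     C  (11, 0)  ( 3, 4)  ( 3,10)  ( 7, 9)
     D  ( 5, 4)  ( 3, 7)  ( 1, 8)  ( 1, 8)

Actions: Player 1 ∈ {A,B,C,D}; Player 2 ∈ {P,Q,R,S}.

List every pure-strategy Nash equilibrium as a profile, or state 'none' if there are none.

Nash profiles: (A,R)

(A,P): not NE [P1→C gives 11>8; P2→R gives 10>8]
(A,Q): not NE [P1→B gives 9>4; P2→R gives 10>2]
(A,R): NE
(A,S): not NE [P2→R gives 10>1]
(B,P): not NE [P1→C gives 11>6; P2→R gives 7>6]
(B,Q): not NE [P2→R gives 7>2]
(B,R): not NE [P1→A gives 8>7]
(B,S): not NE [P1→C gives 7>0; P2→R gives 7>5]
(C,P): not NE [P2→R gives 10>0]
(C,Q): not NE [P1→B gives 9>3; P2→R gives 10>4]
(C,R): not NE [P1→A gives 8>3]
(C,S): not NE [P2→R gives 10>9]
(D,P): not NE [P1→C gives 11>5; P2→S gives 8>4]
(D,Q): not NE [P1→B gives 9>3; P2→S gives 8>7]
(D,R): not NE [P1→A gives 8>1]
(D,S): not NE [P1→C gives 7>1]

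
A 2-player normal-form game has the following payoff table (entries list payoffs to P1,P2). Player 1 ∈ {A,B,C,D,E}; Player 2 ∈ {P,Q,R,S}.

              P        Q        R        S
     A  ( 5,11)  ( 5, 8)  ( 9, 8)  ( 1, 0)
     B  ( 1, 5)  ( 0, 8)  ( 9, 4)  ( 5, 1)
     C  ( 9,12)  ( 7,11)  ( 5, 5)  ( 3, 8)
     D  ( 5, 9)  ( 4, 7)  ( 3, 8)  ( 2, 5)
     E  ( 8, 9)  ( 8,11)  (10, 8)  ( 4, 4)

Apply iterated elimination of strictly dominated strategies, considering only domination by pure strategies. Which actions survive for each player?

IESDS → P1:{C,E} P2:{P,Q}

P1 drop A (E beats it: P:8>5 Q:8>5 R:10>9 S:4>1)
P1 drop D (C beats it: P:9>5 Q:7>4 R:5>3 S:3>2)
P2 drop R (P beats it: B:5>4 C:12>5 E:9>8)
P2 drop S (P beats it: B:5>1 C:12>8 E:9>4)
P1 drop B (C beats it: P:9>1 Q:7>0)
P1→{C,E} P2→{P,Q}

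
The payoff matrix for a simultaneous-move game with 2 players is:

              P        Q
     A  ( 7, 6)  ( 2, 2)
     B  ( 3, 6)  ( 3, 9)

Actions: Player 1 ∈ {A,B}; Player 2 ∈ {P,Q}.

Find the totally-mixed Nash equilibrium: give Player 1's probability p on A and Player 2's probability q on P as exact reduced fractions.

P1 indiff ⇒ q·7+(1-q)·2 = q·3+(1-q)·3 ⇒ q(4) = (1-q)(1) ⇒ q = 1/5
P2 indiff ⇒ p·6+(1-p)·6 = p·2+(1-p)·9 ⇒ p(4) = (1-p)(3) ⇒ p = 3/7

p=3/7, q=1/5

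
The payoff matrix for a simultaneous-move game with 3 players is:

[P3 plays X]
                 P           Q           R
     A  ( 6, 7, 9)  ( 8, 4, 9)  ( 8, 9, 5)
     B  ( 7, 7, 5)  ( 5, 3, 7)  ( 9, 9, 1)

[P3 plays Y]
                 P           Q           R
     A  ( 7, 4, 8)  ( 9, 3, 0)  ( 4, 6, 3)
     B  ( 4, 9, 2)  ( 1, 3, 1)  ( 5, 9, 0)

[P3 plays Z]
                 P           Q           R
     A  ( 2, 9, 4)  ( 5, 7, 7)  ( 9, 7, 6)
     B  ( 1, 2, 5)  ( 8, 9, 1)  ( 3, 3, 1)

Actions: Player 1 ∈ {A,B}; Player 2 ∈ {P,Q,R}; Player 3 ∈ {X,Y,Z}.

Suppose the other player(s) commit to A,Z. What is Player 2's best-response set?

BR_2 = {P}

u_2(P vs A,Z) = 9
u_2(Q vs A,Z) = 7
u_2(R vs A,Z) = 7
max payoff 9 at {P}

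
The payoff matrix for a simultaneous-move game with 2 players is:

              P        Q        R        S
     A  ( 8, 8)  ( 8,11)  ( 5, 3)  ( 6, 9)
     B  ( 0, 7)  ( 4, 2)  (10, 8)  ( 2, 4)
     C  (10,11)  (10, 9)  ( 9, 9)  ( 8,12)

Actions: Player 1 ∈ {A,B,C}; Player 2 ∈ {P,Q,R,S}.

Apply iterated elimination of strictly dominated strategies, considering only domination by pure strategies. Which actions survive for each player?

Survivors P1:{B,C} P2:{P,R,S}

P1 drop A (C beats it: P:10>8 Q:10>8 R:9>5 S:8>6)
P2 drop Q (P beats it: B:7>2 C:11>9)
P1→{B,C} P2→{P,R,S}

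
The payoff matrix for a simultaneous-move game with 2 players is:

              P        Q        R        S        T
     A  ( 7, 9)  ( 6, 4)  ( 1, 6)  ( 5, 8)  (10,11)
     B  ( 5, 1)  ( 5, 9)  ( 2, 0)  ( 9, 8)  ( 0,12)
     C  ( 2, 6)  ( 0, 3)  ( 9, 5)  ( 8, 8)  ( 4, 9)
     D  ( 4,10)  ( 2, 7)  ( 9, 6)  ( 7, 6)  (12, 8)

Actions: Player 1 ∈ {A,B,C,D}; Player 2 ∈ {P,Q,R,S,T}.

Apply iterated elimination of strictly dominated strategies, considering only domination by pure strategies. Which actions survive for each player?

P2 drop Q (T beats it: A:11>4 B:12>9 C:9>3 D:8>7)
P2 drop R (P beats it: A:9>6 B:1>0 C:6>5 D:10>6)
P2 drop S (T beats it: A:11>8 B:12>8 C:9>8 D:8>6)
P1 drop B (A beats it: P:7>5 T:10>0)
P1 drop C (A beats it: P:7>2 T:10>4)
P1→{A,D} P2→{P,T}

IESDS → P1:{A,D} P2:{P,T}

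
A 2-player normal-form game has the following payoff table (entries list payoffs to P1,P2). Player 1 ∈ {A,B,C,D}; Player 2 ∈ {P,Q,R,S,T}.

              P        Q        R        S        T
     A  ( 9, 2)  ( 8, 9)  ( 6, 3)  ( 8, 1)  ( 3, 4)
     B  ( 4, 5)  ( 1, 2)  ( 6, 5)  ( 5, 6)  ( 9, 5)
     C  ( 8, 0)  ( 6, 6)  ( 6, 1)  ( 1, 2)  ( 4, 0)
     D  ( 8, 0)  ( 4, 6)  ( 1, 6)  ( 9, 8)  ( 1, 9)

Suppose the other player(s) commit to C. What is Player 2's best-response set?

argmax u_2 = {Q}

u_2(P vs C) = 0
u_2(Q vs C) = 6
u_2(R vs C) = 1
u_2(S vs C) = 2
u_2(T vs C) = 0
max payoff 6 at {Q}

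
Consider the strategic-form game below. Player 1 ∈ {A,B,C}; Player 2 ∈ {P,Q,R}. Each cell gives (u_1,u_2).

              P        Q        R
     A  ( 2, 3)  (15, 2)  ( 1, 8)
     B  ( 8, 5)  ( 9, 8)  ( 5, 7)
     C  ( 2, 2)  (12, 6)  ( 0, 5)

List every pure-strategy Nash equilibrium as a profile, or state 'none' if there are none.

(A,P): not NE [P1→B gives 8>2; P2→R gives 8>3]
(A,Q): not NE [P2→R gives 8>2]
(A,R): not NE [P1→B gives 5>1]
(B,P): not NE [P2→Q gives 8>5]
(B,Q): not NE [P1→A gives 15>9]
(B,R): not NE [P2→Q gives 8>7]
(C,P): not NE [P1→B gives 8>2; P2→Q gives 6>2]
(C,Q): not NE [P1→A gives 15>12]
(C,R): not NE [P1→B gives 5>0; P2→Q gives 6>5]

Equilibria: none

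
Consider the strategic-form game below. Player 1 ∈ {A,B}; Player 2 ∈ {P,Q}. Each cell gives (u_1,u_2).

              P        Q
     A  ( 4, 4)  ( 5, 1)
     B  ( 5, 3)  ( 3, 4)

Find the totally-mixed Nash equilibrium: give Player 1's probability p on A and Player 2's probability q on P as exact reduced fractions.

P1 indiff ⇒ q·4+(1-q)·5 = q·5+(1-q)·3 ⇒ q(-1) = (1-q)(-2) ⇒ q = 2/3
P2 indiff ⇒ p·4+(1-p)·3 = p·1+(1-p)·4 ⇒ p(3) = (1-p)(1) ⇒ p = 1/4

P1 mixes 1/4 on A; P2 mixes 2/3 on P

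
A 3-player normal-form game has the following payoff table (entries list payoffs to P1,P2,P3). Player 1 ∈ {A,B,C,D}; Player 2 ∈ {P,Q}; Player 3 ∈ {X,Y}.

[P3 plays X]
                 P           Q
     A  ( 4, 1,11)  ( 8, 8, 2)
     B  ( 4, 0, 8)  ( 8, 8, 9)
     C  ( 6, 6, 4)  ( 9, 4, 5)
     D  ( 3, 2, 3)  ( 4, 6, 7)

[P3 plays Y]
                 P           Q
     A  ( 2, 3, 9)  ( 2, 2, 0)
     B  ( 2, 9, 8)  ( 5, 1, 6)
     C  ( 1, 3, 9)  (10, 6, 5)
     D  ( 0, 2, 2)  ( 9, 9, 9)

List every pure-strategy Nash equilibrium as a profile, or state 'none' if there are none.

(A,P,X): not NE [P1→C gives 6>4; P2→Q gives 8>1]
(A,P,Y): not NE [P3→X gives 11>9]
(A,Q,X): not NE [P1→C gives 9>8]
(A,Q,Y): not NE [P1→C gives 10>2; P2→P gives 3>2; P3→X gives 2>0]
(B,P,X): not NE [P1→C gives 6>4; P2→Q gives 8>0]
(B,P,Y): NE
(B,Q,X): not NE [P1→C gives 9>8]
(B,Q,Y): not NE [P1→C gives 10>5; P2→P gives 9>1; P3→X gives 9>6]
(C,P,X): not NE [P3→Y gives 9>4]
(C,P,Y): not NE [P1→B gives 2>1; P2→Q gives 6>3]
(C,Q,X): not NE [P2→P gives 6>4]
(C,Q,Y): NE
(D,P,X): not NE [P1→C gives 6>3; P2→Q gives 6>2]
(D,P,Y): not NE [P1→B gives 2>0; P2→Q gives 9>2; P3→X gives 3>2]
(D,Q,X): not NE [P1→C gives 9>4; P3→Y gives 9>7]
(D,Q,Y): not NE [P1→C gives 10>9]

NE set: (B,P,Y), (C,Q,Y)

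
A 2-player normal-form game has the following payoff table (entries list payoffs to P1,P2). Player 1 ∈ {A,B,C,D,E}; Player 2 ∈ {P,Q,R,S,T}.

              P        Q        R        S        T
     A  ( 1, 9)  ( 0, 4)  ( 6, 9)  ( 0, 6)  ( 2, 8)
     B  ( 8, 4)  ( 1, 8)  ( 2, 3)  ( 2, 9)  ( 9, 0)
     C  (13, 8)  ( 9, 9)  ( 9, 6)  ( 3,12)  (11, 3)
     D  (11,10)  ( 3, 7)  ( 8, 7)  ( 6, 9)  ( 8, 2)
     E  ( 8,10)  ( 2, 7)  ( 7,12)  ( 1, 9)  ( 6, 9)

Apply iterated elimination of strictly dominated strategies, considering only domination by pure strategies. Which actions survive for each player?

Remaining: P1:{C,D} P2:{P,S}

P1 drop A (C beats it: P:13>1 Q:9>0 R:9>6 S:3>0 T:11>2)
P1 drop B (C beats it: P:13>8 Q:9>1 R:9>2 S:3>2 T:11>9)
P1 drop E (C beats it: P:13>8 Q:9>2 R:9>7 S:3>1 T:11>6)
P2 drop Q (S beats it: C:12>9 D:9>7)
P2 drop R (P beats it: C:8>6 D:10>7)
P2 drop T (P beats it: C:8>3 D:10>2)
P1→{C,D} P2→{P,S}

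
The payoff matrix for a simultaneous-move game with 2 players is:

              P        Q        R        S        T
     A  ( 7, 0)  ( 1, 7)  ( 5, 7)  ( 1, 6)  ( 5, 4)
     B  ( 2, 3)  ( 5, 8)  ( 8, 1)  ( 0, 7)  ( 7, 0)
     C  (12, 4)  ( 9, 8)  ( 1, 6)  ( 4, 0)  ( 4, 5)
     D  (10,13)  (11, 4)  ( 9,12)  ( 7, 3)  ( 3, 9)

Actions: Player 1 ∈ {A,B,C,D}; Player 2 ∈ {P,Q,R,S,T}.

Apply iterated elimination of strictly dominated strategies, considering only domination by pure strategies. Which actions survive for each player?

P2 drop S (Q beats it: A:7>6 B:8>7 C:8>0 D:4>3)
P2 drop T (R beats it: A:7>4 B:1>0 C:6>5 D:12>9)
P1 drop A (D beats it: P:10>7 Q:11>1 R:9>5)
P1 drop B (D beats it: P:10>2 Q:11>5 R:9>8)
P1→{C,D} P2→{P,Q,R}

Survivors P1:{C,D} P2:{P,Q,R}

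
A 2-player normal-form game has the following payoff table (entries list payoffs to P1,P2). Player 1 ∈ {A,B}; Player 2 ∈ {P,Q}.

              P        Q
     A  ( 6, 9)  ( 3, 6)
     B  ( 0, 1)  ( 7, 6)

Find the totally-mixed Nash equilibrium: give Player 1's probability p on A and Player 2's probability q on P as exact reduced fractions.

P1 indiff ⇒ q·6+(1-q)·3 = q·0+(1-q)·7 ⇒ q(6) = (1-q)(4) ⇒ q = 2/5
P2 indiff ⇒ p·9+(1-p)·1 = p·6+(1-p)·6 ⇒ p(3) = (1-p)(5) ⇒ p = 5/8

P1 mixes 5/8 on A; P2 mixes 2/5 on P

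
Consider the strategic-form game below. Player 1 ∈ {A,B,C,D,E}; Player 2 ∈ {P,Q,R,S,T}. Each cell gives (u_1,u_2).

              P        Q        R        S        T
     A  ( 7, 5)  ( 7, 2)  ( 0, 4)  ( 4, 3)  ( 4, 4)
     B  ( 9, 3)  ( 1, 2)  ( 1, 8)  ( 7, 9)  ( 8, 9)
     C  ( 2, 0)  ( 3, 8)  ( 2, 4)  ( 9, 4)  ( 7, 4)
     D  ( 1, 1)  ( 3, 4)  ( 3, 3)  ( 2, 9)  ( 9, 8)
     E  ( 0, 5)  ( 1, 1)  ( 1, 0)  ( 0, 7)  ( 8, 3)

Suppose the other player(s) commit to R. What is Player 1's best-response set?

P1 best: {D}

u_1(A vs R) = 0
u_1(B vs R) = 1
u_1(C vs R) = 2
u_1(D vs R) = 3
u_1(E vs R) = 1
max payoff 3 at {D}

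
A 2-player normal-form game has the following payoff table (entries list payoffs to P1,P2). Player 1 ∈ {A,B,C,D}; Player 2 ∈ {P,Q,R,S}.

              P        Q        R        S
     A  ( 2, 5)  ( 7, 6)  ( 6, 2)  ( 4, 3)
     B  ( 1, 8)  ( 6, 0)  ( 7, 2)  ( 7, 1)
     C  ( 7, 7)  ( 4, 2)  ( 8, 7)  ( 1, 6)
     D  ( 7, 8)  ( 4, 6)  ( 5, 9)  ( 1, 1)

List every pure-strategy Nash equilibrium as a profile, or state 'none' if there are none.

NE set: (A,Q), (C,P), (C,R)

(A,P): not NE [P1→D gives 7>2; P2→Q gives 6>5]
(A,Q): NE
(A,R): not NE [P1→C gives 8>6; P2→Q gives 6>2]
(A,S): not NE [P1→B gives 7>4; P2→Q gives 6>3]
(B,P): not NE [P1→D gives 7>1]
(B,Q): not NE [P1→A gives 7>6; P2→P gives 8>0]
(B,R): not NE [P1→C gives 8>7; P2→P gives 8>2]
(B,S): not NE [P2→P gives 8>1]
(C,P): NE
(C,Q): not NE [P1→A gives 7>4; P2→R gives 7>2]
(C,R): NE
(C,S): not NE [P1→B gives 7>1; P2→R gives 7>6]
(D,P): not NE [P2→R gives 9>8]
(D,Q): not NE [P1→A gives 7>4; P2→R gives 9>6]
(D,R): not NE [P1→C gives 8>5]
(D,S): not NE [P1→B gives 7>1; P2→R gives 9>1]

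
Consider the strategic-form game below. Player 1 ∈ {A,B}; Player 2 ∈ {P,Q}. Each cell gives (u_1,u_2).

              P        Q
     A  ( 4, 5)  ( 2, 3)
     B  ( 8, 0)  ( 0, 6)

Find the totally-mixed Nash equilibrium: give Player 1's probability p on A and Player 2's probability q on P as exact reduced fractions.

P1 indiff ⇒ q·4+(1-q)·2 = q·8+(1-q)·0 ⇒ q(-4) = (1-q)(-2) ⇒ q = 1/3
P2 indiff ⇒ p·5+(1-p)·0 = p·3+(1-p)·6 ⇒ p(2) = (1-p)(6) ⇒ p = 3/4

p=3/4, q=1/3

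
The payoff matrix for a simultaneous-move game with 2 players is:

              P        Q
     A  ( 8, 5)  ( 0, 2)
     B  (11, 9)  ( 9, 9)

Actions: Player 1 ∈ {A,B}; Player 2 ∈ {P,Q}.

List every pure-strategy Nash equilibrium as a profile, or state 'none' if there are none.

(A,P): not NE [P1→B gives 11>8]
(A,Q): not NE [P1→B gives 9>0; P2→P gives 5>2]
(B,P): NE
(B,Q): NE

PSNE = {(B,P), (B,Q)}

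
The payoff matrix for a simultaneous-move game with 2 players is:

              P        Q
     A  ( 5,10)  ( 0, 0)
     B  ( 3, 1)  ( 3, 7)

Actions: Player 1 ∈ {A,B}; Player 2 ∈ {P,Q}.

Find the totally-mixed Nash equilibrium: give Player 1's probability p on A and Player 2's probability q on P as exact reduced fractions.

P1 indiff ⇒ q·5+(1-q)·0 = q·3+(1-q)·3 ⇒ q(2) = (1-q)(3) ⇒ q = 3/5
P2 indiff ⇒ p·10+(1-p)·1 = p·0+(1-p)·7 ⇒ p(10) = (1-p)(6) ⇒ p = 3/8

p=3/8, q=3/5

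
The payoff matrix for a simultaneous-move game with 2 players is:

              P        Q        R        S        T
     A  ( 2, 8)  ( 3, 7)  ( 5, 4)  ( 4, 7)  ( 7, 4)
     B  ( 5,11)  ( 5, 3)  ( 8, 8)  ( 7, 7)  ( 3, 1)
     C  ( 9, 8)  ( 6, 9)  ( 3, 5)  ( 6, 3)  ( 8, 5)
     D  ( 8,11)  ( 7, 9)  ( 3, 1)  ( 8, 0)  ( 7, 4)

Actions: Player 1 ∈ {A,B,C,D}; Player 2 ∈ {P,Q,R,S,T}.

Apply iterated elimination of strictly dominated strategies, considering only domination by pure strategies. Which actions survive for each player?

IESDS → P1:{C,D} P2:{P,Q}

P2 drop R (P beats it: A:8>4 B:11>8 C:8>5 D:11>1)
P1 drop A (C beats it: P:9>2 Q:6>3 S:6>4 T:8>7)
P1 drop B (D beats it: P:8>5 Q:7>5 S:8>7 T:7>3)
P2 drop S (P beats it: C:8>3 D:11>0)
P2 drop T (P beats it: C:8>5 D:11>4)
P1→{C,D} P2→{P,Q}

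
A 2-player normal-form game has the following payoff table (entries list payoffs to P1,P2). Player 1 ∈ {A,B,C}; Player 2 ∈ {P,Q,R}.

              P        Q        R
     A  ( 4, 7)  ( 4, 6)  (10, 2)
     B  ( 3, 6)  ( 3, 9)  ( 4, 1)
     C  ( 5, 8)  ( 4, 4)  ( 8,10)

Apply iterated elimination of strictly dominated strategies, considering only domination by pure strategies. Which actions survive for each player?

Survivors P1:{A,C} P2:{P,R}

P1 drop B (A beats it: P:4>3 Q:4>3 R:10>4)
P2 drop Q (P beats it: A:7>6 C:8>4)
P1→{A,C} P2→{P,R}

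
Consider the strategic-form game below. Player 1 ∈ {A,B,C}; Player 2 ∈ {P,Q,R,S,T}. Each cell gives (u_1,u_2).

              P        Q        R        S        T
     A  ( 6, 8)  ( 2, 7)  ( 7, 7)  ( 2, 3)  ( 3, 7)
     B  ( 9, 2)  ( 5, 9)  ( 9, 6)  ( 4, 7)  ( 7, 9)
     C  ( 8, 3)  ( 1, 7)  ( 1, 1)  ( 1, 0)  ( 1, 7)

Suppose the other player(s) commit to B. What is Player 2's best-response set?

u_2(P vs B) = 2
u_2(Q vs B) = 9
u_2(R vs B) = 6
u_2(S vs B) = 7
u_2(T vs B) = 9
max payoff 9 at {Q,T}

argmax u_2 = {Q,T}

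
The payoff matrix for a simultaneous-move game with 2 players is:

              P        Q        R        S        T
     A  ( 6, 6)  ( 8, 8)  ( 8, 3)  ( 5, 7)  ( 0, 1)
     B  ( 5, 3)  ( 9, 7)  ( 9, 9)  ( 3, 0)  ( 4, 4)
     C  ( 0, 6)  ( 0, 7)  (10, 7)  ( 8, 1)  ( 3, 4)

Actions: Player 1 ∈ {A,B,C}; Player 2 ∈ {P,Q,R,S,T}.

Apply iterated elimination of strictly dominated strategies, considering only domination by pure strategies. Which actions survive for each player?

Survivors P1:{B,C} P2:{Q,R}

P2 drop P (Q beats it: A:8>6 B:7>3 C:7>6)
P2 drop S (Q beats it: A:8>7 B:7>0 C:7>1)
P1 drop A (B beats it: Q:9>8 R:9>8 T:4>0)
P2 drop T (Q beats it: B:7>4 C:7>4)
P1→{B,C} P2→{Q,R}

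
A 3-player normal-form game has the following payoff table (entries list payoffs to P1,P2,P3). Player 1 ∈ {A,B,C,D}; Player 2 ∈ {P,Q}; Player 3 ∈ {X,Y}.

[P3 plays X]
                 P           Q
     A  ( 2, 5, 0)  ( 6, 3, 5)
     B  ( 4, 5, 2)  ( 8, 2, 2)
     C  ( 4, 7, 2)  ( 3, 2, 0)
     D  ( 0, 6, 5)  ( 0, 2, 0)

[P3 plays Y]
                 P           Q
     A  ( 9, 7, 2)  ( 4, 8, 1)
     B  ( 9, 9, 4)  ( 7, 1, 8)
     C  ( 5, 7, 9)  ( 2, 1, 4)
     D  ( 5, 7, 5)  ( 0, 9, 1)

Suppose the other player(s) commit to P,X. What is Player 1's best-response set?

argmax u_1 = {B,C}

u_1(A vs P,X) = 2
u_1(B vs P,X) = 4
u_1(C vs P,X) = 4
u_1(D vs P,X) = 0
max payoff 4 at {B,C}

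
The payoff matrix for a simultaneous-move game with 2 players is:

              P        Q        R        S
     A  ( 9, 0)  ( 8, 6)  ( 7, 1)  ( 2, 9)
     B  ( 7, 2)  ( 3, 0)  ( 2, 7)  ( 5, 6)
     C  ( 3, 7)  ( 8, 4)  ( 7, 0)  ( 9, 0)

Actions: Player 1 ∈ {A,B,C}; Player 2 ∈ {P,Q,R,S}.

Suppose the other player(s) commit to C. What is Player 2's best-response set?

P2 best: {P}

u_2(P vs C) = 7
u_2(Q vs C) = 4
u_2(R vs C) = 0
u_2(S vs C) = 0
max payoff 7 at {P}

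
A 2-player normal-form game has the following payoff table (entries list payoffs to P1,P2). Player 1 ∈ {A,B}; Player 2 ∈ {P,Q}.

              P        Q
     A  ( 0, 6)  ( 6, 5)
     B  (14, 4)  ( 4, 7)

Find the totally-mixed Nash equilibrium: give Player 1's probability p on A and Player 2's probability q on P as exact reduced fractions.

P1 indiff ⇒ q·0+(1-q)·6 = q·14+(1-q)·4 ⇒ q(-14) = (1-q)(-2) ⇒ q = 1/8
P2 indiff ⇒ p·6+(1-p)·4 = p·5+(1-p)·7 ⇒ p(1) = (1-p)(3) ⇒ p = 3/4

P1 mixes 3/4 on A; P2 mixes 1/8 on P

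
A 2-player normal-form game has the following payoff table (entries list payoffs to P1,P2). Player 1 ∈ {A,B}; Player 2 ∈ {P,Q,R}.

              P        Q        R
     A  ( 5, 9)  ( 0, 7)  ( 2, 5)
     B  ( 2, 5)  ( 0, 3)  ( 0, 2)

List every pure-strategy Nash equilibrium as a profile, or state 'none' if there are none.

NE set: (A,P)

(A,P): NE
(A,Q): not NE [P2→P gives 9>7]
(A,R): not NE [P2→P gives 9>5]
(B,P): not NE [P1→A gives 5>2]
(B,Q): not NE [P2→P gives 5>3]
(B,R): not NE [P1→A gives 2>0; P2→P gives 5>2]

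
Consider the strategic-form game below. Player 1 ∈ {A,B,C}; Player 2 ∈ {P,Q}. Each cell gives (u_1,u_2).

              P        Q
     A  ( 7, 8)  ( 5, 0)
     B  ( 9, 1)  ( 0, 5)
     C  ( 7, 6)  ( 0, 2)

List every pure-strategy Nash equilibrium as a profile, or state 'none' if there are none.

No pure NE.

(A,P): not NE [P1→B gives 9>7]
(A,Q): not NE [P2→P gives 8>0]
(B,P): not NE [P2→Q gives 5>1]
(B,Q): not NE [P1→A gives 5>0]
(C,P): not NE [P1→B gives 9>7]
(C,Q): not NE [P1→A gives 5>0; P2→P gives 6>2]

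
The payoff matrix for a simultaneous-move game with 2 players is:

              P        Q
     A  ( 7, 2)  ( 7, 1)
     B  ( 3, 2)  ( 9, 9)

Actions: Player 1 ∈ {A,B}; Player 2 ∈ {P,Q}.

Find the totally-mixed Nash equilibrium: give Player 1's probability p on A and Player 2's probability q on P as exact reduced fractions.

P1 indiff ⇒ q·7+(1-q)·7 = q·3+(1-q)·9 ⇒ q(4) = (1-q)(2) ⇒ q = 1/3
P2 indiff ⇒ p·2+(1-p)·2 = p·1+(1-p)·9 ⇒ p(1) = (1-p)(7) ⇒ p = 7/8

P1 mixes 7/8 on A; P2 mixes 1/3 on P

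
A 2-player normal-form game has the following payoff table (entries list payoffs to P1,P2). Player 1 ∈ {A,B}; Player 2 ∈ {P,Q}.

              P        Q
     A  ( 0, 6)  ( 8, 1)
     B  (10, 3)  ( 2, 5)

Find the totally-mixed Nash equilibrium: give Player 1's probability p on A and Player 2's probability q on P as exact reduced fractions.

p=2/7, q=3/8

P1 indiff ⇒ q·0+(1-q)·8 = q·10+(1-q)·2 ⇒ q(-10) = (1-q)(-6) ⇒ q = 3/8
P2 indiff ⇒ p·6+(1-p)·3 = p·1+(1-p)·5 ⇒ p(5) = (1-p)(2) ⇒ p = 2/7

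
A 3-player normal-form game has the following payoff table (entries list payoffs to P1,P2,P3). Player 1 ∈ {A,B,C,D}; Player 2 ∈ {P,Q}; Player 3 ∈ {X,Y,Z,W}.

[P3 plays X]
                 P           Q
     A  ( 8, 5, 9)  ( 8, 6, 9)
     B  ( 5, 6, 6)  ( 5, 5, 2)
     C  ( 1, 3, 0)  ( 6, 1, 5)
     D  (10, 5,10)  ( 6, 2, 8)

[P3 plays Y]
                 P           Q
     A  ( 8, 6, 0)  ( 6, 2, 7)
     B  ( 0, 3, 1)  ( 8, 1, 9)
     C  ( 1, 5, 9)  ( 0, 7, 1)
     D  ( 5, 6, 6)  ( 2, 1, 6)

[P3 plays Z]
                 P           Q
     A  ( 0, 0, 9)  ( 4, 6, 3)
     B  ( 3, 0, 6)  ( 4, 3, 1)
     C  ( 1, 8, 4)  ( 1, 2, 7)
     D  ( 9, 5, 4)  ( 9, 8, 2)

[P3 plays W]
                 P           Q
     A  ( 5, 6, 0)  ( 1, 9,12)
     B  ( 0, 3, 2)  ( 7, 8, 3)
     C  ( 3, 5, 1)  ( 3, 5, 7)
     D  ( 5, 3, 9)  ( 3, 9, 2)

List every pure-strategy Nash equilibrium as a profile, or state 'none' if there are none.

(A,P,X): not NE [P1→D gives 10>8; P2→Q gives 6>5]
(A,P,Y): not NE [P3→Z gives 9>0]
(A,P,Z): not NE [P1→D gives 9>0; P2→Q gives 6>0]
(A,P,W): not NE [P2→Q gives 9>6; P3→Z gives 9>0]
(A,Q,X): not NE [P3→W gives 12>9]
(A,Q,Y): not NE [P1→B gives 8>6; P2→P gives 6>2; P3→W gives 12>7]
(A,Q,Z): not NE [P1→D gives 9>4; P3→W gives 12>3]
(A,Q,W): not NE [P1→B gives 7>1]
(B,P,X): not NE [P1→D gives 10>5]
(B,P,Y): not NE [P1→A gives 8>0; P3→Z gives 6>1]
(B,P,Z): not NE [P1→D gives 9>3; P2→Q gives 3>0]
(B,P,W): not NE [P1→D gives 5>0; P2→Q gives 8>3; P3→Z gives 6>2]
(B,Q,X): not NE [P1→A gives 8>5; P2→P gives 6>5; P3→Y gives 9>2]
(B,Q,Y): not NE [P2→P gives 3>1]
(B,Q,Z): not NE [P1→D gives 9>4; P3→Y gives 9>1]
(B,Q,W): not NE [P3→Y gives 9>3]
(C,P,X): not NE [P1→D gives 10>1; P3→Y gives 9>0]
(C,P,Y): not NE [P1→A gives 8>1; P2→Q gives 7>5]
(C,P,Z): not NE [P1→D gives 9>1; P3→Y gives 9>4]
(C,P,W): not NE [P1→D gives 5>3; P3→Y gives 9>1]
(C,Q,X): not NE [P1→A gives 8>6; P2→P gives 3>1; P3→W gives 7>5]
(C,Q,Y): not NE [P1→B gives 8>0; P3→W gives 7>1]
(C,Q,Z): not NE [P1→D gives 9>1; P2→P gives 8>2]
(C,Q,W): not NE [P1→B gives 7>3]
(D,P,X): NE
(D,P,Y): not NE [P1→A gives 8>5; P3→X gives 10>6]
(D,P,Z): not NE [P2→Q gives 8>5; P3→X gives 10>4]
(D,P,W): not NE [P2→Q gives 9>3; P3→X gives 10>9]
(D,Q,X): not NE [P1→A gives 8>6; P2→P gives 5>2]
(D,Q,Y): not NE [P1→B gives 8>2; P2→P gives 6>1; P3→X gives 8>6]
(D,Q,Z): not NE [P3→X gives 8>2]
(D,Q,W): not NE [P1→B gives 7>3; P3→X gives 8>2]

NE set: (D,P,X)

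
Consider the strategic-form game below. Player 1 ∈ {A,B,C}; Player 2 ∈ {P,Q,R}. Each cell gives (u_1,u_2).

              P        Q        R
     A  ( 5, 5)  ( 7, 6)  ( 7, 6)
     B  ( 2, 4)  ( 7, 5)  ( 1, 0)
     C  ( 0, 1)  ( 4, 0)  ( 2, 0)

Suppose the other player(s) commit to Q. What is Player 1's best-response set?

u_1(A vs Q) = 7
u_1(B vs Q) = 7
u_1(C vs Q) = 4
max payoff 7 at {A,B}

P1 best: {A,B}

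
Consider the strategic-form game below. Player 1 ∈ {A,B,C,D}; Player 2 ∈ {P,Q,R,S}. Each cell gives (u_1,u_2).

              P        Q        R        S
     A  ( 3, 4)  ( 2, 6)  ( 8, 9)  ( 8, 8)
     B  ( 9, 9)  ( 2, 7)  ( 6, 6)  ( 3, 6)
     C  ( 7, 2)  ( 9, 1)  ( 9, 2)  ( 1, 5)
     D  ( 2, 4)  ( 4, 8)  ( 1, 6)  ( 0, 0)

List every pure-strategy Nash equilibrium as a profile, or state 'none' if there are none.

NE set: (B,P)

(A,P): not NE [P1→B gives 9>3; P2→R gives 9>4]
(A,Q): not NE [P1→C gives 9>2; P2→R gives 9>6]
(A,R): not NE [P1→C gives 9>8]
(A,S): not NE [P2→R gives 9>8]
(B,P): NE
(B,Q): not NE [P1→C gives 9>2; P2→P gives 9>7]
(B,R): not NE [P1→C gives 9>6; P2→P gives 9>6]
(B,S): not NE [P1→A gives 8>3; P2→P gives 9>6]
(C,P): not NE [P1→B gives 9>7; P2→S gives 5>2]
(C,Q): not NE [P2→S gives 5>1]
(C,R): not NE [P2→S gives 5>2]
(C,S): not NE [P1→A gives 8>1]
(D,P): not NE [P1→B gives 9>2; P2→Q gives 8>4]
(D,Q): not NE [P1→C gives 9>4]
(D,R): not NE [P1→C gives 9>1; P2→Q gives 8>6]
(D,S): not NE [P1→A gives 8>0; P2→Q gives 8>0]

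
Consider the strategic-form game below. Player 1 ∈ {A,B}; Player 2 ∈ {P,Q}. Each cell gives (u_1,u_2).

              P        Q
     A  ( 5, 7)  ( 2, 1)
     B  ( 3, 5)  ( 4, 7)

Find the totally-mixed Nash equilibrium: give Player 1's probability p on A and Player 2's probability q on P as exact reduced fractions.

(p,q) = (1/4, 1/2)

P1 indiff ⇒ q·5+(1-q)·2 = q·3+(1-q)·4 ⇒ q(2) = (1-q)(2) ⇒ q = 1/2
P2 indiff ⇒ p·7+(1-p)·5 = p·1+(1-p)·7 ⇒ p(6) = (1-p)(2) ⇒ p = 1/4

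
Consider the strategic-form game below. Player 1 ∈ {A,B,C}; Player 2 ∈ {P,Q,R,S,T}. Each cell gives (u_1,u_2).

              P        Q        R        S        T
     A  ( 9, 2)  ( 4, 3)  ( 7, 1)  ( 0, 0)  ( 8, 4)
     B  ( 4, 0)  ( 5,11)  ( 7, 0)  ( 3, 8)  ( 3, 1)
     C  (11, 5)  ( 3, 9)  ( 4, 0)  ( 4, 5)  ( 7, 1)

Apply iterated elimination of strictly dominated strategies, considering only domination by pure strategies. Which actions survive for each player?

P2 drop P (Q beats it: A:3>2 B:11>0 C:9>5)
P2 drop R (Q beats it: A:3>1 B:11>0 C:9>0)
P2 drop S (Q beats it: A:3>0 B:11>8 C:9>5)
P1 drop C (A beats it: Q:4>3 T:8>7)
P1→{A,B} P2→{Q,T}

Survivors P1:{A,B} P2:{Q,T}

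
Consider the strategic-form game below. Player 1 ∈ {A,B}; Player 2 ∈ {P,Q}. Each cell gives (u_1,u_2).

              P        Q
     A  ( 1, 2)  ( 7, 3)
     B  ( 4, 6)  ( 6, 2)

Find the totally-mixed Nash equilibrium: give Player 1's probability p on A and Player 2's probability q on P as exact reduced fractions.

p=4/5, q=1/4

P1 indiff ⇒ q·1+(1-q)·7 = q·4+(1-q)·6 ⇒ q(-3) = (1-q)(-1) ⇒ q = 1/4
P2 indiff ⇒ p·2+(1-p)·6 = p·3+(1-p)·2 ⇒ p(-1) = (1-p)(-4) ⇒ p = 4/5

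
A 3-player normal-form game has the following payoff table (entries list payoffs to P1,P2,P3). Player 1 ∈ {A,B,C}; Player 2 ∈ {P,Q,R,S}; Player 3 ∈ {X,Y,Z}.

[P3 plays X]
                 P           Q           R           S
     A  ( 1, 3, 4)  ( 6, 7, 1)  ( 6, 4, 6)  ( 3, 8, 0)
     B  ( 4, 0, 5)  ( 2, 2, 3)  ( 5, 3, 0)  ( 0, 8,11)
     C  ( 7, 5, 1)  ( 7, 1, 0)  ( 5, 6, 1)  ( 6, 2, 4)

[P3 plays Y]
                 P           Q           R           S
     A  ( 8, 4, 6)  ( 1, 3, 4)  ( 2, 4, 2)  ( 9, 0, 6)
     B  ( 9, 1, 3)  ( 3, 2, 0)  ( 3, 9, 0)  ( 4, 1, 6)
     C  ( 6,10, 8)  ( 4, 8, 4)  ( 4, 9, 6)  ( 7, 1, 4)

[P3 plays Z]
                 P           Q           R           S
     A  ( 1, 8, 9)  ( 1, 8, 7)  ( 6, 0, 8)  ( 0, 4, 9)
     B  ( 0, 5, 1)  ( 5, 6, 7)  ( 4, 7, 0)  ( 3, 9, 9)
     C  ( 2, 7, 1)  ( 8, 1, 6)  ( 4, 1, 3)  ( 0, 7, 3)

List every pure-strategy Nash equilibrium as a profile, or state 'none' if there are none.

No pure NE.

(A,P,X): not NE [P1→C gives 7>1; P2→S gives 8>3; P3→Z gives 9>4]
(A,P,Y): not NE [P1→B gives 9>8; P3→Z gives 9>6]
(A,P,Z): not NE [P1→C gives 2>1]
(A,Q,X): not NE [P1→C gives 7>6; P2→S gives 8>7; P3→Z gives 7>1]
(A,Q,Y): not NE [P1→C gives 4>1; P2→R gives 4>3; P3→Z gives 7>4]
(A,Q,Z): not NE [P1→C gives 8>1]
(A,R,X): not NE [P2→S gives 8>4; P3→Z gives 8>6]
(A,R,Y): not NE [P1→C gives 4>2; P3→Z gives 8>2]
(A,R,Z): not NE [P2→Q gives 8>0]
(A,S,X): not NE [P1→C gives 6>3; P3→Z gives 9>0]
(A,S,Y): not NE [P2→R gives 4>0; P3→Z gives 9>6]
(A,S,Z): not NE [P1→B gives 3>0; P2→Q gives 8>4]
(B,P,X): not NE [P1→C gives 7>4; P2→S gives 8>0]
(B,P,Y): not NE [P2→R gives 9>1; P3→X gives 5>3]
(B,P,Z): not NE [P1→C gives 2>0; P2→S gives 9>5; P3→X gives 5>1]
(B,Q,X): not NE [P1→C gives 7>2; P2→S gives 8>2; P3→Z gives 7>3]
(B,Q,Y): not NE [P1→C gives 4>3; P2→R gives 9>2; P3→Z gives 7>0]
(B,Q,Z): not NE [P1→C gives 8>5; P2→S gives 9>6]
(B,R,X): not NE [P1→A gives 6>5; P2→S gives 8>3]
(B,R,Y): not NE [P1→C gives 4>3]
(B,R,Z): not NE [P1→A gives 6>4; P2→S gives 9>7]
(B,S,X): not NE [P1→C gives 6>0]
(B,S,Y): not NE [P1→A gives 9>4; P2→R gives 9>1; P3→X gives 11>6]
(B,S,Z): not NE [P3→X gives 11>9]
(C,P,X): not NE [P2→R gives 6>5; P3→Y gives 8>1]
(C,P,Y): not NE [P1→B gives 9>6]
(C,P,Z): not NE [P3→Y gives 8>1]
(C,Q,X): not NE [P2→R gives 6>1; P3→Z gives 6>0]
(C,Q,Y): not NE [P2→P gives 10>8; P3→Z gives 6>4]
(C,Q,Z): not NE [P2→S gives 7>1]
(C,R,X): not NE [P1→A gives 6>5; P3→Y gives 6>1]
(C,R,Y): not NE [P2→P gives 10>9]
(C,R,Z): not NE [P1→A gives 6>4; P2→S gives 7>1; P3→Y gives 6>3]
(C,S,X): not NE [P2→R gives 6>2]
(C,S,Y): not NE [P1→A gives 9>7; P2→P gives 10>1]
(C,S,Z): not NE [P1→B gives 3>0; P3→Y gives 4>3]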